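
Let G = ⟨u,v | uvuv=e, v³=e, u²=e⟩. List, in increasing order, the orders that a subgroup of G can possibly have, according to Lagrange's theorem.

|G| = 6 = 2 · 3. By Lagrange's theorem the order of any subgroup divides 6; the divisors of 6 are 1, 2, 3, 6.

Answer: 1, 2, 3, 6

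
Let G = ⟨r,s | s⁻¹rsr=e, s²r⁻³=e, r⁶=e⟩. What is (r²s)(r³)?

Compute (r²s) · (r³) by multiplying left to right and reducing via the relations at each step:
  (r²s) · r³ = r²s⁻¹

Answer: r²s⁻¹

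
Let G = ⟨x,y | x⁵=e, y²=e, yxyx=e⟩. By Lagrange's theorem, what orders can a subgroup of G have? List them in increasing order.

|G| = 10 = 2 · 5. By Lagrange's theorem the order of any subgroup divides 10; the divisors of 10 are 1, 2, 5, 10.

Answer: 1, 2, 5, 10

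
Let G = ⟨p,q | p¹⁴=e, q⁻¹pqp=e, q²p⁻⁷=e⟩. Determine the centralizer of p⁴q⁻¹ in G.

⟨p⁴q⁻¹⟩ ⊆ C_G(p⁴q⁻¹) since powers of p⁴q⁻¹ commute with p⁴q⁻¹; so |C_G(p⁴q⁻¹)| ≥ |⟨p⁴q⁻¹⟩| = 4.
By orbit–stabilizer, |C_G(p⁴q⁻¹)| = |G| / |conj. class of p⁴q⁻¹| = 28 / 7 = 4.
The 4 elements commuting with p⁴q⁻¹ are {e, p⁷, p⁴q, p⁴q⁻¹}.

Answer: {e, p⁷, p⁴q, p⁴q⁻¹}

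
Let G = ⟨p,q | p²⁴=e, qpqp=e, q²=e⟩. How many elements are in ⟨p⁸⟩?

|⟨p⁸⟩| equals the order of p⁸. Compute successive powers until reaching e:
  (p⁸)¹ = p⁸, (p⁸)² = p¹⁶, (p⁸)³ = e.
The smallest positive k with (p⁸)ᵏ = e is 3, so |⟨p⁸⟩| = 3.

Answer: 3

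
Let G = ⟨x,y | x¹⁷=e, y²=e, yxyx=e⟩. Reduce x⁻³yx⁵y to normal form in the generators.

Multiply left to right, reducing at each step:
  (x¹⁴) · y = x¹⁴y
  (x¹⁴y) · x⁵ = x⁹y
  (x⁹y) · y = x⁹

Answer: x⁹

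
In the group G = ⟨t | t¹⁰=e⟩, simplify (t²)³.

Compute successive powers of (t²), reducing at each step:
  (t²)²: (t²) · t² = t⁴
  (t²)³: (t⁴) · t² = t⁶

Answer: t⁶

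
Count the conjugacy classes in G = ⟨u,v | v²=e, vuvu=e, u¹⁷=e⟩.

The conjugacy classes (representative and size) are:
  [e] (size 1), [u¹⁶] (size 2), [u²] (size 2), [u³] (size 2), [u¹³] (size 2), [u¹²] (size 2), [u⁶] (size 2), [u¹⁰] (size 2), [u⁹] (size 2), [u⁷v] (size 17).
Class equation: 1 + 2 + 2 + 2 + 2 + 2 + 2 + 2 + 2 + 17 = 34 = |G|. So G has 10 conjugacy classes.

Answer: 10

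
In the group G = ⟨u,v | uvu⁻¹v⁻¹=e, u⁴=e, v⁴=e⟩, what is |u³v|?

Compute successive powers until reaching e:
  (u³v)¹ = u³v, (u³v)² = u²v², (u³v)³ = uv³, (u³v)⁴ = e.
The smallest positive k with (u³v)ᵏ = e is 4.

Answer: 4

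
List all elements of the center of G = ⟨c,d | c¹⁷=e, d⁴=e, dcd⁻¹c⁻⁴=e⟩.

An element z ∈ Z(G) iff z commutes with every generator.
For example e is central: e·c = c = c·e; e·d = d = d·e.
Whereas c ∉ Z(G) since c·d = cd ≠ c⁴d = d·c.
Checking each of the 68 elements this way gives Z(G) = {e}, of order 1.

Answer: {e}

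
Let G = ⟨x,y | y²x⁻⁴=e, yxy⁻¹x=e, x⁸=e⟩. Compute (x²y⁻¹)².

Compute successive powers of (x²y⁻¹), reducing at each step:
  (x²y⁻¹)²: (x²y⁻¹) · x² = y⁻¹;   (y⁻¹) · y⁻¹ = x⁴

Answer: x⁴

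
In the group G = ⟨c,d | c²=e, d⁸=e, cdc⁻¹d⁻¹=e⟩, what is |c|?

Compute successive powers until reaching e:
  c¹ = c, c² = e.
The smallest positive k with cᵏ = e is 2.

Answer: 2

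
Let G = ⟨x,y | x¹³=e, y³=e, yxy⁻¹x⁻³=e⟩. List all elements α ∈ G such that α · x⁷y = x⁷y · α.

⟨x⁷y⟩ ⊆ C_G(x⁷y) since powers of x⁷y commute with x⁷y; so |C_G(x⁷y)| ≥ |⟨x⁷y⟩| = 3.
By orbit–stabilizer, |C_G(x⁷y)| = |G| / |conj. class of x⁷y| = 39 / 13 = 3.
The 3 elements commuting with x⁷y are {e, x²y², x⁷y}.

Answer: {e, x²y², x⁷y}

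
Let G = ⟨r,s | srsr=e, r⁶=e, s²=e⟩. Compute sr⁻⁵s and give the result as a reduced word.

Multiply left to right, reducing at each step:
  s · r⁻⁵ = r⁵s
  (r⁵s) · s = r⁵

Answer: r⁵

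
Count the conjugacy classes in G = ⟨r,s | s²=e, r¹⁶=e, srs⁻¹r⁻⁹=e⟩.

The conjugacy classes (representative and size) are:
  [e] (size 1), [r⁹] (size 2), [r²] (size 1), [r³] (size 2), [r⁴] (size 1), [r¹³] (size 2), [r⁶] (size 1), [r¹⁵] (size 2), [r⁸] (size 1), [r¹⁰] (size 1), [r¹²] (size 1), [r¹⁴] (size 1), [s] (size 2), [rs] (size 2), [r²s] (size 2), [r¹¹s] (size 2), [r⁴s] (size 2), [r¹³s] (size 2), [r¹⁴s] (size 2), [r¹⁵s] (size 2).
Class equation: 1 + 2 + 1 + 2 + 1 + 2 + 1 + 2 + 1 + 1 + 1 + 1 + 2 + 2 + 2 + 2 + 2 + 2 + 2 + 2 = 32 = |G|. So G has 20 conjugacy classes.

Answer: 20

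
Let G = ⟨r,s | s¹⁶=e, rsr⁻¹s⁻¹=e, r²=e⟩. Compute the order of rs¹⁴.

Compute successive powers until reaching e:
  (rs¹⁴)¹ = rs¹⁴, (rs¹⁴)² = s¹², (rs¹⁴)³ = rs¹⁰, (rs¹⁴)⁴ = s⁸, (rs¹⁴)⁵ = rs⁶, (rs¹⁴)⁶ = s⁴, (rs¹⁴)⁷ = rs², (rs¹⁴)⁸ = e.
The smallest positive k with (rs¹⁴)ᵏ = e is 8.

Answer: 8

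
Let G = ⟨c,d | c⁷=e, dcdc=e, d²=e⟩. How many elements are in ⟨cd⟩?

|⟨cd⟩| equals the order of cd. Compute successive powers until reaching e:
  (cd)¹ = cd, (cd)² = e.
The smallest positive k with (cd)ᵏ = e is 2, so |⟨cd⟩| = 2.

Answer: 2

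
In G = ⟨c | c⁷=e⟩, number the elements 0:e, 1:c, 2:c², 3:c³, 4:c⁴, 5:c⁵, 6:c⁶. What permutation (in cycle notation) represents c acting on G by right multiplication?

(0 1 2 3 4 5 6)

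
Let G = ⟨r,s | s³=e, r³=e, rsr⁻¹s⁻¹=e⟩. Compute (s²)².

Compute successive powers of (s²), reducing at each step:
  (s²)²: (s²) · s² = s

Answer: s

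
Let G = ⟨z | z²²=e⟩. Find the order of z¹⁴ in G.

Compute successive powers until reaching e:
  (z¹⁴)¹ = z¹⁴, (z¹⁴)² = z⁶, (z¹⁴)³ = z²⁰, (z¹⁴)⁴ = z¹², (z¹⁴)⁵ = z⁴, (z¹⁴)⁶ = z¹⁸, (z¹⁴)⁷ = z¹⁰, (z¹⁴)⁸ = z², (z¹⁴)⁹ = z¹⁶, (z¹⁴)¹⁰ = z⁸, (z¹⁴)¹¹ = e.
The smallest positive k with (z¹⁴)ᵏ = e is 11.

Answer: 11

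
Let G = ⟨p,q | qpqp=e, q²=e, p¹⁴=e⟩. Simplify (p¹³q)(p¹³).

Compute (p¹³q) · (p¹³) by multiplying left to right and reducing via the relations at each step:
  (p¹³q) · p¹³ = q

Answer: q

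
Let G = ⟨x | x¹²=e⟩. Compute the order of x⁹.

Compute successive powers until reaching e:
  (x⁹)¹ = x⁹, (x⁹)² = x⁶, (x⁹)³ = x³, (x⁹)⁴ = e.
The smallest positive k with (x⁹)ᵏ = e is 4.

Answer: 4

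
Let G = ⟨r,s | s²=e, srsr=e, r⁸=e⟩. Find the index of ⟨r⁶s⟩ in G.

First find ord(r⁶s) by computing successive powers:
  (r⁶s)¹ = r⁶s, (r⁶s)² = e.
So |⟨r⁶s⟩| = ord(r⁶s) = 2. With |G| = 16, by Lagrange [G : ⟨r⁶s⟩] = 16/2 = 8.

Answer: 8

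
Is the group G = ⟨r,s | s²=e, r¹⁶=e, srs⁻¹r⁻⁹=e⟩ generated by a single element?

Every cyclic group is abelian. But r·s = rs while s·r = r⁹s, so r·s ≠ s·r and G is not abelian. Hence G is not cyclic.

Answer: No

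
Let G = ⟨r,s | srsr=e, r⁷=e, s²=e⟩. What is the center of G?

An element z ∈ Z(G) iff z commutes with every generator.
For example e is central: e·r = r = r·e; e·s = s = s·e.
Whereas r ∉ Z(G) since r·s = rs ≠ r⁶s = s·r.
Checking each of the 14 elements this way gives Z(G) = {e}, of order 1.

Answer: {e}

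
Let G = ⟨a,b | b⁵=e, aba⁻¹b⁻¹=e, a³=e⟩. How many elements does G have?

Enumerate words in the generators, reducing via the relations: the distinct elements are
  {a, b, e, ab, a², b², b³, b⁴, ab², ab³, ab⁴, a²b, a²b², a²b³, a²b⁴}.
No further products give new elements, so |G| = 15.

Answer: 15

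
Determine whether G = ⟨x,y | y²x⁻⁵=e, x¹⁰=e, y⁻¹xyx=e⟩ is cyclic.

Every cyclic group is abelian. But x·y = xy while y·x = x⁴y⁻¹, so x·y ≠ y·x and G is not abelian. Hence G is not cyclic.

Answer: No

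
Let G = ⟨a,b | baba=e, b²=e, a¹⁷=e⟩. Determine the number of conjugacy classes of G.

The conjugacy classes (representative and size) are:
  [e] (size 1), [a¹⁶] (size 2), [a²] (size 2), [a³] (size 2), [a¹³] (size 2), [a¹²] (size 2), [a⁶] (size 2), [a¹⁰] (size 2), [a⁹] (size 2), [a⁷b] (size 17).
Class equation: 1 + 2 + 2 + 2 + 2 + 2 + 2 + 2 + 2 + 17 = 34 = |G|. So G has 10 conjugacy classes.

Answer: 10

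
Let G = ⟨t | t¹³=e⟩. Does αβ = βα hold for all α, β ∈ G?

G has a single generator, so G is cyclic and hence abelian.

Answer: Yes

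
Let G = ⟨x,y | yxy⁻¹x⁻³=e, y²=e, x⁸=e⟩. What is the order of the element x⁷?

Compute successive powers until reaching e:
  (x⁷)¹ = x⁷, (x⁷)² = x⁶, (x⁷)³ = x⁵, (x⁷)⁴ = x⁴, (x⁷)⁵ = x³, (x⁷)⁶ = x², (x⁷)⁷ = x, (x⁷)⁸ = e.
The smallest positive k with (x⁷)ᵏ = e is 8.

Answer: 8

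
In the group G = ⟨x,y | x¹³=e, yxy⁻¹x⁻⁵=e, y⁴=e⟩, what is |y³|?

Compute successive powers until reaching e:
  (y³)¹ = y³, (y³)² = y², (y³)³ = y, (y³)⁴ = e.
The smallest positive k with (y³)ᵏ = e is 4.

Answer: 4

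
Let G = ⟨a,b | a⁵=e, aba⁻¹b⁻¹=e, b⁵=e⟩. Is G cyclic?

|G| = 25, but the maximum element order in G is 5 < 25. No single element generates all of G, so G is not cyclic.

Answer: No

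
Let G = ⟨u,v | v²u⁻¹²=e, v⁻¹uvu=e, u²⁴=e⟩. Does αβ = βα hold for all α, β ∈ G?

u·v = uv but v·u = u¹¹v⁻¹, so u·v ≠ v·u and G is not abelian.

Answer: No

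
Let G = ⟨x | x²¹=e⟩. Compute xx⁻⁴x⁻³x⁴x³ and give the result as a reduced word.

Multiply left to right, reducing at each step:
  x · x⁻⁴ = x¹⁸
  (x¹⁸) · x⁻³ = x¹⁵
  (x¹⁵) · x⁴ = x¹⁹
  (x¹⁹) · x³ = x

Answer: x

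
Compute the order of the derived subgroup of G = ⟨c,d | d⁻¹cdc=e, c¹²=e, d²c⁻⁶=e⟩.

G' = [G, G] is generated by all commutators. The generator-pair commutators are: [c, d] = c².
The subgroup they normally generate is {e, c², c⁴, c⁶, c⁸, c¹⁰}, of order 6.
Check: |G/G'| = 24/6 = 4 is the order of the abelianisation.

Answer: 6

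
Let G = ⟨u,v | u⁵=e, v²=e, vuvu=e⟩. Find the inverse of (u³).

The order of (u³) is 5 (smallest k with (u³)ᵏ = e), so (u³)⁻¹ = (u³)⁴ = u².
Check: (u³) · (u²) → (u³) · u² = e, giving e as required.

Answer: u²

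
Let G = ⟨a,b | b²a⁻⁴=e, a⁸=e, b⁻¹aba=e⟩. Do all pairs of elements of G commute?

a·b = ab but b·a = a³b⁻¹, so a·b ≠ b·a and G is not abelian.

Answer: No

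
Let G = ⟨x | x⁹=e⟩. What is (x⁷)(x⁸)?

Compute (x⁷) · (x⁸) by multiplying left to right and reducing via the relations at each step:
  (x⁷) · x⁸ = x⁶

Answer: x⁶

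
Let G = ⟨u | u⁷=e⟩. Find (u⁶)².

Compute successive powers of (u⁶), reducing at each step:
  (u⁶)²: (u⁶) · u⁶ = u⁵

Answer: u⁵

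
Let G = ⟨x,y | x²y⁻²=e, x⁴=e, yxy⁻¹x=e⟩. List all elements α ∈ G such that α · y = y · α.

⟨y⟩ ⊆ C_G(y) since powers of y commute with y; so |C_G(y)| ≥ |⟨y⟩| = 4.
By orbit–stabilizer, |C_G(y)| = |G| / |conj. class of y| = 8 / 2 = 4.
The 4 elements commuting with y are {e, x², y, y⁻¹}.

Answer: {e, x², y, y⁻¹}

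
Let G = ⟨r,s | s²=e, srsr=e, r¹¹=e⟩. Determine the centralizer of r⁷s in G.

⟨r⁷s⟩ ⊆ C_G(r⁷s) since powers of r⁷s commute with r⁷s; so |C_G(r⁷s)| ≥ |⟨r⁷s⟩| = 2.
By orbit–stabilizer, |C_G(r⁷s)| = |G| / |conj. class of r⁷s| = 22 / 11 = 2.
The 2 elements commuting with r⁷s are {e, r⁷s}.

Answer: {e, r⁷s}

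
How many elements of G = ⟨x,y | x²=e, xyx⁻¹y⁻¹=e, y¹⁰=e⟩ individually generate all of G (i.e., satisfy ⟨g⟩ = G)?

⟨g⟩ = G would require ord(g) = |G| = 20, but the maximum element order in G is 10 < 20. So G is not cyclic and no single element generates it: the count is 0.

Answer: 0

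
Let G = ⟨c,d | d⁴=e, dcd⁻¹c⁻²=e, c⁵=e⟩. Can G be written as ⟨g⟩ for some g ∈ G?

Every cyclic group is abelian. But c·d = cd while d·c = c²d, so c·d ≠ d·c and G is not abelian. Hence G is not cyclic.

Answer: No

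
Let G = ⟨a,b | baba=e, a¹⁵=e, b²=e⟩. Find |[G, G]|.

G' = [G, G] is generated by all commutators. The generator-pair commutators are: [a, b] = a².
The subgroup they normally generate is {e, a, a², a³, a⁴, a⁵, a⁶, a⁷, a⁸, a⁹, a¹⁰, a¹¹, a¹², a¹³, a¹⁴}, of order 15.
Check: |G/G'| = 30/15 = 2 is the order of the abelianisation.

Answer: 15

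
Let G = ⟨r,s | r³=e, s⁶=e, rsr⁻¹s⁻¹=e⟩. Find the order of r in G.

Compute successive powers until reaching e:
  r¹ = r, r² = r², r³ = e.
The smallest positive k with rᵏ = e is 3.

Answer: 3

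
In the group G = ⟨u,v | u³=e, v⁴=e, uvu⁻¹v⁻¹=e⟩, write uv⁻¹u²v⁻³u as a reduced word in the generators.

Multiply left to right, reducing at each step:
  u · v⁻¹ = uv³
  (uv³) · u² = v³
  (v³) · v⁻³ = e
  e · u = u

Answer: u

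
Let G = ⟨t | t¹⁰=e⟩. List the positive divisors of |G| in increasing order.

|G| = 10 = 2 · 5. By Lagrange's theorem the order of any subgroup divides 10; the divisors of 10 are 1, 2, 5, 10.

Answer: 1, 2, 5, 10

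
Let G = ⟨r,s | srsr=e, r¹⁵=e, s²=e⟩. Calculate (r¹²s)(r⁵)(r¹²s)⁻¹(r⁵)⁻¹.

[(r¹²s), (r⁵)] = (r¹²s)·(r⁵)·(r¹²s)⁻¹·(r⁵)⁻¹.
  (r¹²s) · (r⁵) = r⁷s
  (r⁷s) · (r¹²s) = r¹⁰
  (r¹⁰) · (r¹⁰) = r⁵

Answer: r⁵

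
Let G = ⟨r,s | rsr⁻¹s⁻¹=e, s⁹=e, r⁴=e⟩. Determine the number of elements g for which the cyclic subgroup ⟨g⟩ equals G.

G is cyclic of order 36. An element generates G iff its order is 36, and a cyclic group of order 36 has exactly φ(36) = 12 such elements.

Answer: 12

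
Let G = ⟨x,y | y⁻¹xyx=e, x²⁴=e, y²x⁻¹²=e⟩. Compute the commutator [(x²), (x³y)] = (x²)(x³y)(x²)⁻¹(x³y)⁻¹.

[(x²), (x³y)] = (x²)·(x³y)·(x²)⁻¹·(x³y)⁻¹.
  (x²) · (x³y) = x⁵y
  (x⁵y) · (x²²) = x⁷y
  (x⁷y) · (x³y⁻¹) = x⁴

Answer: x⁴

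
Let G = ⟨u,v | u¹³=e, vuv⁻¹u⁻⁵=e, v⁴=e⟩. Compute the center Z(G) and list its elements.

An element z ∈ Z(G) iff z commutes with every generator.
For example e is central: e·u = u = u·e; e·v = v = v·e.
Whereas u ∉ Z(G) since u·v = uv ≠ u⁵v = v·u.
Checking each of the 52 elements this way gives Z(G) = {e}, of order 1.

Answer: {e}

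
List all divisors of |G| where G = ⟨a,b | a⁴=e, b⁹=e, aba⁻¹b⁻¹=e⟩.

|G| = 36 = 2² · 3². By Lagrange's theorem the order of any subgroup divides 36; the divisors of 36 are 1, 2, 3, 4, 6, 9, 12, 18, 36.

Answer: 1, 2, 3, 4, 6, 9, 12, 18, 36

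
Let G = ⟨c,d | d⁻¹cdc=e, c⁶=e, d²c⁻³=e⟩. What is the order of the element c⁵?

Compute successive powers until reaching e:
  (c⁵)¹ = c⁵, (c⁵)² = c⁴, (c⁵)³ = c³, (c⁵)⁴ = c², (c⁵)⁵ = c, (c⁵)⁶ = e.
The smallest positive k with (c⁵)ᵏ = e is 6.

Answer: 6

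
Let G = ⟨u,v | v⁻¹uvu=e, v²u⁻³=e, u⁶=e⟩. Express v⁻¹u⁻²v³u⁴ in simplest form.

Multiply left to right, reducing at each step:
  (v⁻¹) · u⁻² = u²v⁻¹
  (u²v⁻¹) · v³ = u⁵
  (u⁵) · u⁴ = u³

Answer: u³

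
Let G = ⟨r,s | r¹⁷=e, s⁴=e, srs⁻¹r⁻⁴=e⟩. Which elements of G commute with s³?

⟨s³⟩ ⊆ C_G(s³) since powers of s³ commute with s³; so |C_G(s³)| ≥ |⟨s³⟩| = 4.
By orbit–stabilizer, |C_G(s³)| = |G| / |conj. class of s³| = 68 / 17 = 4.
The 4 elements commuting with s³ are {e, s, s², s³}.

Answer: {e, s, s², s³}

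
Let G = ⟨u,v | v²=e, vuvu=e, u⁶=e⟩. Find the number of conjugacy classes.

The conjugacy classes (representative and size) are:
  [e] (size 1), [u⁵] (size 2), [u⁴] (size 2), [u³] (size 1), [v] (size 3), [u³v] (size 3).
Class equation: 1 + 2 + 2 + 1 + 3 + 3 = 12 = |G|. So G has 6 conjugacy classes.

Answer: 6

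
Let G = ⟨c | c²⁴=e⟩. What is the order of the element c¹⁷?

Compute successive powers until reaching e:
  (c¹⁷)¹ = c¹⁷, (c¹⁷)² = c¹⁰, (c¹⁷)³ = c³, (c¹⁷)⁴ = c²⁰, (c¹⁷)⁵ = c¹³, (c¹⁷)⁶ = c⁶, (c¹⁷)⁷ = c²³, (c¹⁷)⁸ = c¹⁶, (c¹⁷)⁹ = c⁹, (c¹⁷)¹⁰ = c², (c¹⁷)¹¹ = c¹⁹, (c¹⁷)¹² = c¹², (c¹⁷)¹³ = c⁵, (c¹⁷)¹⁴ = c²², (c¹⁷)¹⁵ = c¹⁵, (c¹⁷)¹⁶ = c⁸, (c¹⁷)¹⁷ = c, (c¹⁷)¹⁸ = c¹⁸, (c¹⁷)¹⁹ = c¹¹, (c¹⁷)²⁰ = c⁴, (c¹⁷)²¹ = c²¹, (c¹⁷)²² = c¹⁴, (c¹⁷)²³ = c⁷, (c¹⁷)²⁴ = e.
The smallest positive k with (c¹⁷)ᵏ = e is 24.

Answer: 24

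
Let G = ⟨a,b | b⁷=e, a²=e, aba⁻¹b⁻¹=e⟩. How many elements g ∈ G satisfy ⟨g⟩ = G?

G is cyclic of order 14. An element generates G iff its order is 14, and a cyclic group of order 14 has exactly φ(14) = 6 such elements.

Answer: 6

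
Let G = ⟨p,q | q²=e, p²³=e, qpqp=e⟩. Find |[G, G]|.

G' = [G, G] is generated by all commutators. The generator-pair commutators are: [p, q] = p².
The subgroup they normally generate is {e, p, p², p³, p⁴, p⁵, p⁶, p⁷, p⁸, p⁹, p¹⁰, p¹¹, p¹², p¹³, p¹⁴, p¹⁵, p¹⁶, p¹⁷, p¹⁸, p¹⁹, p²⁰, p²¹, p²²}, of order 23.
Check: |G/G'| = 46/23 = 2 is the order of the abelianisation.

Answer: 23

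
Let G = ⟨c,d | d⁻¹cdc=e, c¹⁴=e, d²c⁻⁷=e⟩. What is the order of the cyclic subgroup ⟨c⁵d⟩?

|⟨c⁵d⟩| equals the order of c⁵d. Compute successive powers until reaching e:
  (c⁵d)¹ = c⁵d, (c⁵d)² = c⁷, (c⁵d)³ = c⁵d⁻¹, (c⁵d)⁴ = e.
The smallest positive k with (c⁵d)ᵏ = e is 4, so |⟨c⁵d⟩| = 4.

Answer: 4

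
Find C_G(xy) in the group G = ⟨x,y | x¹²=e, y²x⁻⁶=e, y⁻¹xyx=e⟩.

⟨xy⟩ ⊆ C_G(xy) since powers of xy commute with xy; so |C_G(xy)| ≥ |⟨xy⟩| = 4.
By orbit–stabilizer, |C_G(xy)| = |G| / |conj. class of xy| = 24 / 6 = 4.
The 4 elements commuting with xy are {e, x⁶, xy, xy⁻¹}.

Answer: {e, x⁶, xy, xy⁻¹}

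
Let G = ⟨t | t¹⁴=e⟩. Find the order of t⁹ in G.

Compute successive powers until reaching e:
  (t⁹)¹ = t⁹, (t⁹)² = t⁴, (t⁹)³ = t¹³, (t⁹)⁴ = t⁸, (t⁹)⁵ = t³, (t⁹)⁶ = t¹², (t⁹)⁷ = t⁷, (t⁹)⁸ = t², (t⁹)⁹ = t¹¹, (t⁹)¹⁰ = t⁶, (t⁹)¹¹ = t, (t⁹)¹² = t¹⁰, (t⁹)¹³ = t⁵, (t⁹)¹⁴ = e.
The smallest positive k with (t⁹)ᵏ = e is 14.

Answer: 14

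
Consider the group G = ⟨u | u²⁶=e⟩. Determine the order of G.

G is generated by a single element, so G is cyclic. The relator gives u²⁶ = e and no smaller power is forced to be e, so the 26 powers {e, u, u², u³, u⁴, u⁵, u⁶, u⁷, u⁸, u⁹, u²², u²³, u²¹, u²⁰, u²⁴, u²⁵, u¹², u¹³, u¹¹, u¹⁰, u¹⁴, u¹⁵, u¹⁶, u¹⁷, u¹⁸, u¹⁹} are distinct. Hence |G| = 26.

Answer: 26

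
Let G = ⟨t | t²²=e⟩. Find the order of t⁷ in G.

Compute successive powers until reaching e:
  (t⁷)¹ = t⁷, (t⁷)² = t¹⁴, (t⁷)³ = t²¹, (t⁷)⁴ = t⁶, (t⁷)⁵ = t¹³, (t⁷)⁶ = t²⁰, (t⁷)⁷ = t⁵, (t⁷)⁸ = t¹², (t⁷)⁹ = t¹⁹, (t⁷)¹⁰ = t⁴, (t⁷)¹¹ = t¹¹, (t⁷)¹² = t¹⁸, (t⁷)¹³ = t³, (t⁷)¹⁴ = t¹⁰, (t⁷)¹⁵ = t¹⁷, (t⁷)¹⁶ = t², (t⁷)¹⁷ = t⁹, (t⁷)¹⁸ = t¹⁶, (t⁷)¹⁹ = t, (t⁷)²⁰ = t⁸, (t⁷)²¹ = t¹⁵, (t⁷)²² = e.
The smallest positive k with (t⁷)ᵏ = e is 22.

Answer: 22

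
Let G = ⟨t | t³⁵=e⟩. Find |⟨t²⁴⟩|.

|⟨t²⁴⟩| equals the order of t²⁴. Compute successive powers until reaching e:
  (t²⁴)¹ = t²⁴, (t²⁴)² = t¹³, (t²⁴)³ = t², (t²⁴)⁴ = t²⁶, (t²⁴)⁵ = t¹⁵, (t²⁴)⁶ = t⁴, (t²⁴)⁷ = t²⁸, (t²⁴)⁸ = t¹⁷, (t²⁴)⁹ = t⁶, (t²⁴)¹⁰ = t³⁰, (t²⁴)¹¹ = t¹⁹, (t²⁴)¹² = t⁸, (t²⁴)¹³ = t³², (t²⁴)¹⁴ = t²¹, (t²⁴)¹⁵ = t¹⁰, (t²⁴)¹⁶ = t³⁴, (t²⁴)¹⁷ = t²³, (t²⁴)¹⁸ = t¹², (t²⁴)¹⁹ = t, (t²⁴)²⁰ = t²⁵, (t²⁴)²¹ = t¹⁴, (t²⁴)²² = t³, (t²⁴)²³ = t²⁷, (t²⁴)²⁴ = t¹⁶, (t²⁴)²⁵ = t⁵, (t²⁴)²⁶ = t²⁹, (t²⁴)²⁷ = t¹⁸, (t²⁴)²⁸ = t⁷, (t²⁴)²⁹ = t³¹, (t²⁴)³⁰ = t²⁰, (t²⁴)³¹ = t⁹, (t²⁴)³² = t³³, (t²⁴)³³ = t²², (t²⁴)³⁴ = t¹¹, (t²⁴)³⁵ = e.
The smallest positive k with (t²⁴)ᵏ = e is 35, so |⟨t²⁴⟩| = 35.

Answer: 35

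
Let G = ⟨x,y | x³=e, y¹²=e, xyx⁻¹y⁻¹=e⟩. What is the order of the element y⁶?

Compute successive powers until reaching e:
  (y⁶)¹ = y⁶, (y⁶)² = e.
The smallest positive k with (y⁶)ᵏ = e is 2.

Answer: 2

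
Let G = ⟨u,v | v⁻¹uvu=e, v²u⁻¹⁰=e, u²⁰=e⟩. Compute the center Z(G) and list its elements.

An element z ∈ Z(G) iff z commutes with every generator.
For example u¹⁰ is central: (u¹⁰)·u = u¹¹ = u·(u¹⁰); (u¹⁰)·v = v⁻¹ = v·(u¹⁰).
Whereas u ∉ Z(G) since u·v = uv ≠ u⁹v⁻¹ = v·u.
Checking each of the 40 elements this way gives Z(G) = {e, u¹⁰}, of order 2.

Answer: {e, u¹⁰}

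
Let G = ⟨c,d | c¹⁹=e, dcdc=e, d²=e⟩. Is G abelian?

c·d = cd but d·c = c¹⁸d, so c·d ≠ d·c and G is not abelian.

Answer: No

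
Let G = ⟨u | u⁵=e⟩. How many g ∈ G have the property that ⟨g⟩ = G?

G is cyclic of order 5. An element generates G iff its order is 5, and a cyclic group of order 5 has exactly φ(5) = 4 such elements.

Answer: 4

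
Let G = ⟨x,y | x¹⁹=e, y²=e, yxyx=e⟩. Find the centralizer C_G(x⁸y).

⟨x⁸y⟩ ⊆ C_G(x⁸y) since powers of x⁸y commute with x⁸y; so |C_G(x⁸y)| ≥ |⟨x⁸y⟩| = 2.
By orbit–stabilizer, |C_G(x⁸y)| = |G| / |conj. class of x⁸y| = 38 / 19 = 2.
The 2 elements commuting with x⁸y are {e, x⁸y}.

Answer: {e, x⁸y}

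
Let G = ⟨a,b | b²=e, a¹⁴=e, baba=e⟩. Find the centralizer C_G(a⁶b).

⟨a⁶b⟩ ⊆ C_G(a⁶b) since powers of a⁶b commute with a⁶b; so |C_G(a⁶b)| ≥ |⟨a⁶b⟩| = 2.
By orbit–stabilizer, |C_G(a⁶b)| = |G| / |conj. class of a⁶b| = 28 / 7 = 4.
The 4 elements commuting with a⁶b are {e, a⁷, a¹³b, a⁶b}.

Answer: {e, a⁷, a¹³b, a⁶b}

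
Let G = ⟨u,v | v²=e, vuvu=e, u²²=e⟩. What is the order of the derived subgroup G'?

G' = [G, G] is generated by all commutators. The generator-pair commutators are: [u, v] = u².
The subgroup they normally generate is {e, u², u⁴, u⁶, u⁸, u¹⁰, u¹², u¹⁴, u¹⁶, u¹⁸, u²⁰}, of order 11.
Check: |G/G'| = 44/11 = 4 is the order of the abelianisation.

Answer: 11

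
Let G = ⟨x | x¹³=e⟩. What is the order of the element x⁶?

Compute successive powers until reaching e:
  (x⁶)¹ = x⁶, (x⁶)² = x¹², (x⁶)³ = x⁵, (x⁶)⁴ = x¹¹, (x⁶)⁵ = x⁴, (x⁶)⁶ = x¹⁰, (x⁶)⁷ = x³, (x⁶)⁸ = x⁹, (x⁶)⁹ = x², (x⁶)¹⁰ = x⁸, (x⁶)¹¹ = x, (x⁶)¹² = x⁷, (x⁶)¹³ = e.
The smallest positive k with (x⁶)ᵏ = e is 13.

Answer: 13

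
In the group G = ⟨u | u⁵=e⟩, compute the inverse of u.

The order of u is 5 (smallest k with uᵏ = e), so u⁻¹ = u⁴ = u⁴.
Check: u · (u⁴) → u · u⁴ = e, giving e as required.

Answer: u⁴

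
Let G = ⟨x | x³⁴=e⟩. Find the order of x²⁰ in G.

Compute successive powers until reaching e:
  (x²⁰)¹ = x²⁰, (x²⁰)² = x⁶, (x²⁰)³ = x²⁶, (x²⁰)⁴ = x¹², (x²⁰)⁵ = x³², (x²⁰)⁶ = x¹⁸, (x²⁰)⁷ = x⁴, (x²⁰)⁸ = x²⁴, (x²⁰)⁹ = x¹⁰, (x²⁰)¹⁰ = x³⁰, (x²⁰)¹¹ = x¹⁶, (x²⁰)¹² = x², (x²⁰)¹³ = x²², (x²⁰)¹⁴ = x⁸, (x²⁰)¹⁵ = x²⁸, (x²⁰)¹⁶ = x¹⁴, (x²⁰)¹⁷ = e.
The smallest positive k with (x²⁰)ᵏ = e is 17.

Answer: 17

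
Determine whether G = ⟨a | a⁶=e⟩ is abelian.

G has a single generator, so G is cyclic and hence abelian.

Answer: Yes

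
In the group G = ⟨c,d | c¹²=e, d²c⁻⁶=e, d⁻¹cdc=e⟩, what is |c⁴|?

Compute successive powers until reaching e:
  (c⁴)¹ = c⁴, (c⁴)² = c⁸, (c⁴)³ = e.
The smallest positive k with (c⁴)ᵏ = e is 3.

Answer: 3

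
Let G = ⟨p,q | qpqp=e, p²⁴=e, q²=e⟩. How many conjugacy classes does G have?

The conjugacy classes (representative and size) are:
  [e] (size 1), [p²³] (size 2), [p²] (size 2), [p³] (size 2), [p²⁰] (size 2), [p¹⁹] (size 2), [p⁶] (size 2), [p⁷] (size 2), [p⁸] (size 2), [p⁹] (size 2), [p¹⁴] (size 2), [p¹¹] (size 2), [p¹²] (size 1), [p⁴q] (size 12), [p⁵q] (size 12).
Class equation: 1 + 2 + 2 + 2 + 2 + 2 + 2 + 2 + 2 + 2 + 2 + 2 + 1 + 12 + 12 = 48 = |G|. So G has 15 conjugacy classes.

Answer: 15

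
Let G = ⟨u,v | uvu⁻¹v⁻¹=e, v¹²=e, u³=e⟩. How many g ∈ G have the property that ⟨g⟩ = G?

⟨g⟩ = G would require ord(g) = |G| = 36, but the maximum element order in G is 12 < 36. So G is not cyclic and no single element generates it: the count is 0.

Answer: 0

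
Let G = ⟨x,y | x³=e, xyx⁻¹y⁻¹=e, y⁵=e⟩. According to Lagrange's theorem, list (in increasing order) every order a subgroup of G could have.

|G| = 15 = 3 · 5. By Lagrange's theorem the order of any subgroup divides 15; the divisors of 15 are 1, 3, 5, 15.

Answer: 1, 3, 5, 15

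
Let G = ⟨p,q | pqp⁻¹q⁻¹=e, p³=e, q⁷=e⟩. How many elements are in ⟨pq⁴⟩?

|⟨pq⁴⟩| equals the order of pq⁴. Compute successive powers until reaching e:
  (pq⁴)¹ = pq⁴, (pq⁴)² = p²q, (pq⁴)³ = q⁵, (pq⁴)⁴ = pq², (pq⁴)⁵ = p²q⁶, (pq⁴)⁶ = q³, (pq⁴)⁷ = p, (pq⁴)⁸ = p²q⁴, (pq⁴)⁹ = q, (pq⁴)¹⁰ = pq⁵, (pq⁴)¹¹ = p²q², (pq⁴)¹² = q⁶, (pq⁴)¹³ = pq³, (pq⁴)¹⁴ = p², (pq⁴)¹⁵ = q⁴, (pq⁴)¹⁶ = pq, (pq⁴)¹⁷ = p²q⁵, (pq⁴)¹⁸ = q², (pq⁴)¹⁹ = pq⁶, (pq⁴)²⁰ = p²q³, (pq⁴)²¹ = e.
The smallest positive k with (pq⁴)ᵏ = e is 21, so |⟨pq⁴⟩| = 21.

Answer: 21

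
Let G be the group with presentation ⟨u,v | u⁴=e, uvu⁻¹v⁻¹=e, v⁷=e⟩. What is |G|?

Enumerate words in the generators, reducing via the relations: the distinct elements are
  {e, u, v, uv, u², u³, v², v³, v⁴, v⁵, v⁶, uv², uv³, uv⁴, uv⁵, uv⁶, u²v, u³v, u²v², u²v³, u²v⁴, u²v⁵, u²v⁶, u³v², u³v³, u³v⁴, u³v⁵, u³v⁶}.
No further products give new elements, so |G| = 28.

Answer: 28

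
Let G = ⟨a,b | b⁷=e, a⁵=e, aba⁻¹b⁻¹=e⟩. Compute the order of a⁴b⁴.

Compute successive powers until reaching e:
  (a⁴b⁴)¹ = a⁴b⁴, (a⁴b⁴)² = a³b, (a⁴b⁴)³ = a²b⁵, (a⁴b⁴)⁴ = ab², (a⁴b⁴)⁵ = b⁶, (a⁴b⁴)⁶ = a⁴b³, (a⁴b⁴)⁷ = a³, (a⁴b⁴)⁸ = a²b⁴, (a⁴b⁴)⁹ = ab, (a⁴b⁴)¹⁰ = b⁵, (a⁴b⁴)¹¹ = a⁴b², (a⁴b⁴)¹² = a³b⁶, (a⁴b⁴)¹³ = a²b³, (a⁴b⁴)¹⁴ = a, (a⁴b⁴)¹⁵ = b⁴, (a⁴b⁴)¹⁶ = a⁴b, (a⁴b⁴)¹⁷ = a³b⁵, (a⁴b⁴)¹⁸ = a²b², (a⁴b⁴)¹⁹ = ab⁶, (a⁴b⁴)²⁰ = b³, (a⁴b⁴)²¹ = a⁴, (a⁴b⁴)²² = a³b⁴, (a⁴b⁴)²³ = a²b, (a⁴b⁴)²⁴ = ab⁵, (a⁴b⁴)²⁵ = b², (a⁴b⁴)²⁶ = a⁴b⁶, (a⁴b⁴)²⁷ = a³b³, (a⁴b⁴)²⁸ = a², (a⁴b⁴)²⁹ = ab⁴, (a⁴b⁴)³⁰ = b, (a⁴b⁴)³¹ = a⁴b⁵, (a⁴b⁴)³² = a³b², (a⁴b⁴)³³ = a²b⁶, (a⁴b⁴)³⁴ = ab³, (a⁴b⁴)³⁵ = e.
The smallest positive k with (a⁴b⁴)ᵏ = e is 35.

Answer: 35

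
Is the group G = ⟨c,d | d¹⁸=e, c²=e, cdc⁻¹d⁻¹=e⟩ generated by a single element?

|G| = 36, but the maximum element order in G is 18 < 36. No single element generates all of G, so G is not cyclic.

Answer: No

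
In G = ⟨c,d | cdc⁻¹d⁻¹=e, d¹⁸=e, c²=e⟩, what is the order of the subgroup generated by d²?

|⟨d²⟩| equals the order of d². Compute successive powers until reaching e:
  (d²)¹ = d², (d²)² = d⁴, (d²)³ = d⁶, (d²)⁴ = d⁸, (d²)⁵ = d¹⁰, (d²)⁶ = d¹², (d²)⁷ = d¹⁴, (d²)⁸ = d¹⁶, (d²)⁹ = e.
The smallest positive k with (d²)ᵏ = e is 9, so |⟨d²⟩| = 9.

Answer: 9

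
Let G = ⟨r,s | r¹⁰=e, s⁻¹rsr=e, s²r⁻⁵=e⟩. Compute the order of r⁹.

Compute successive powers until reaching e:
  (r⁹)¹ = r⁹, (r⁹)² = r⁸, (r⁹)³ = r⁷, (r⁹)⁴ = r⁶, (r⁹)⁵ = r⁵, (r⁹)⁶ = r⁴, (r⁹)⁷ = r³, (r⁹)⁸ = r², (r⁹)⁹ = r, (r⁹)¹⁰ = e.
The smallest positive k with (r⁹)ᵏ = e is 10.

Answer: 10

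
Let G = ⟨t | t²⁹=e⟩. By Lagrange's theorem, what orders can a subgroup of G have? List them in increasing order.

|G| = 29 = 29. By Lagrange's theorem the order of any subgroup divides 29; the divisors of 29 are 1, 29.

Answer: 1, 29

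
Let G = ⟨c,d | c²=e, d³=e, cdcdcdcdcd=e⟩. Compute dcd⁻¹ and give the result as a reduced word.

Multiply left to right, reducing at each step:
  d · c = dc
  (dc) · d⁻¹ = dcd²

Answer: dcd²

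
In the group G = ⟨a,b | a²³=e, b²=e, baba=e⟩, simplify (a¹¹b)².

Compute successive powers of (a¹¹b), reducing at each step:
  (a¹¹b)²: (a¹¹b) · a¹¹ = b;   b · b = e

Answer: e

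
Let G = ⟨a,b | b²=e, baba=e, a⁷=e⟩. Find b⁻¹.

The order of b is 2 (smallest k with bᵏ = e), so b⁻¹ = b¹ = b.
Check: b · b → b · b = e, giving e as required.

Answer: b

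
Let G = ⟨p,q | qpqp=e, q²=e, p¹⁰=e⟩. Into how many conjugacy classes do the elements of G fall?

The conjugacy classes (representative and size) are:
  [e] (size 1), [p] (size 2), [p²] (size 2), [p³] (size 2), [p⁴] (size 2), [p⁵] (size 1), [p²q] (size 5), [p³q] (size 5).
Class equation: 1 + 2 + 2 + 2 + 2 + 1 + 5 + 5 = 20 = |G|. So G has 8 conjugacy classes.

Answer: 8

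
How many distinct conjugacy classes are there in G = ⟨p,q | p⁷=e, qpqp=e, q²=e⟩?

The conjugacy classes (representative and size) are:
  [e] (size 1), [p⁶] (size 2), [p⁵] (size 2), [p⁴] (size 2), [pq] (size 7).
Class equation: 1 + 2 + 2 + 2 + 7 = 14 = |G|. So G has 5 conjugacy classes.

Answer: 5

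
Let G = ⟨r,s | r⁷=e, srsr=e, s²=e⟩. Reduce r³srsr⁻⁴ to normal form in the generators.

Multiply left to right, reducing at each step:
  (r³) · s = r³s
  (r³s) · r = r²s
  (r²s) · s = r²
  (r²) · r⁻⁴ = r⁵

Answer: r⁵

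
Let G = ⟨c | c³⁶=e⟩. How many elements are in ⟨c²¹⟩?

|⟨c²¹⟩| equals the order of c²¹. Compute successive powers until reaching e:
  (c²¹)¹ = c²¹, (c²¹)² = c⁶, (c²¹)³ = c²⁷, (c²¹)⁴ = c¹², (c²¹)⁵ = c³³, (c²¹)⁶ = c¹⁸, (c²¹)⁷ = c³, (c²¹)⁸ = c²⁴, (c²¹)⁹ = c⁹, (c²¹)¹⁰ = c³⁰, (c²¹)¹¹ = c¹⁵, (c²¹)¹² = e.
The smallest positive k with (c²¹)ᵏ = e is 12, so |⟨c²¹⟩| = 12.

Answer: 12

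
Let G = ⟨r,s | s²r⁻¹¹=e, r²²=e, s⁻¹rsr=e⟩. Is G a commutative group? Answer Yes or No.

r·s = rs but s·r = r¹⁰s⁻¹, so r·s ≠ s·r and G is not abelian.

Answer: No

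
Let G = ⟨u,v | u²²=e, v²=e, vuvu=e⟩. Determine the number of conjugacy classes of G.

The conjugacy classes (representative and size) are:
  [e] (size 1), [u] (size 2), [u²] (size 2), [u¹⁹] (size 2), [u⁴] (size 2), [u⁵] (size 2), [u⁶] (size 2), [u⁷] (size 2), [u⁸] (size 2), [u¹³] (size 2), [u¹⁰] (size 2), [u¹¹] (size 1), [u⁶v] (size 11), [uv] (size 11).
Class equation: 1 + 2 + 2 + 2 + 2 + 2 + 2 + 2 + 2 + 2 + 2 + 1 + 11 + 11 = 44 = |G|. So G has 14 conjugacy classes.

Answer: 14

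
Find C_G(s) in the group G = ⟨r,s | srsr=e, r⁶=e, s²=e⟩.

⟨s⟩ ⊆ C_G(s) since powers of s commute with s; so |C_G(s)| ≥ |⟨s⟩| = 2.
By orbit–stabilizer, |C_G(s)| = |G| / |conj. class of s| = 12 / 3 = 4.
The 4 elements commuting with s are {e, r³, s, r³s}.

Answer: {e, r³, s, r³s}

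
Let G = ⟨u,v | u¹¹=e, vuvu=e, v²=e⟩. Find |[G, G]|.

G' = [G, G] is generated by all commutators. The generator-pair commutators are: [u, v] = u².
The subgroup they normally generate is {e, u, u², u³, u⁴, u⁵, u⁶, u⁷, u⁸, u⁹, u¹⁰}, of order 11.
Check: |G/G'| = 22/11 = 2 is the order of the abelianisation.

Answer: 11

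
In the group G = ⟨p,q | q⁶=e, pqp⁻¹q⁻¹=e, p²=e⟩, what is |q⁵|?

Compute successive powers until reaching e:
  (q⁵)¹ = q⁵, (q⁵)² = q⁴, (q⁵)³ = q³, (q⁵)⁴ = q², (q⁵)⁵ = q, (q⁵)⁶ = e.
The smallest positive k with (q⁵)ᵏ = e is 6.

Answer: 6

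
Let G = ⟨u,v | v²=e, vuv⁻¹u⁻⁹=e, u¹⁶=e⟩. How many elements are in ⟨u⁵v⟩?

|⟨u⁵v⟩| equals the order of u⁵v. Compute successive powers until reaching e:
  (u⁵v)¹ = u⁵v, (u⁵v)² = u², (u⁵v)³ = u⁷v, (u⁵v)⁴ = u⁴, (u⁵v)⁵ = u⁹v, (u⁵v)⁶ = u⁶, (u⁵v)⁷ = u¹¹v, (u⁵v)⁸ = u⁸, (u⁵v)⁹ = u¹³v, (u⁵v)¹⁰ = u¹⁰, (u⁵v)¹¹ = u¹⁵v, (u⁵v)¹² = u¹², (u⁵v)¹³ = uv, (u⁵v)¹⁴ = u¹⁴, (u⁵v)¹⁵ = u³v, (u⁵v)¹⁶ = e.
The smallest positive k with (u⁵v)ᵏ = e is 16, so |⟨u⁵v⟩| = 16.

Answer: 16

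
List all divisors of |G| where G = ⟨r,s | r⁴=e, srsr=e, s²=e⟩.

|G| = 8 = 2³. By Lagrange's theorem the order of any subgroup divides 8; the divisors of 8 are 1, 2, 4, 8.

Answer: 1, 2, 4, 8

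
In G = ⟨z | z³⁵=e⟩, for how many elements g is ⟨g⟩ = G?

G is cyclic of order 35. An element generates G iff its order is 35, and a cyclic group of order 35 has exactly φ(35) = 24 such elements.

Answer: 24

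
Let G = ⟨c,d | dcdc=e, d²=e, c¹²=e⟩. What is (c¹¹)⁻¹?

The order of (c¹¹) is 12 (smallest k with (c¹¹)ᵏ = e), so (c¹¹)⁻¹ = (c¹¹)¹¹ = c.
Check: (c¹¹) · c → (c¹¹) · c = e, giving e as required.

Answer: c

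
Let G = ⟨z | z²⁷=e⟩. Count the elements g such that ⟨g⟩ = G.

G is cyclic of order 27. An element generates G iff its order is 27, and a cyclic group of order 27 has exactly φ(27) = 18 such elements.

Answer: 18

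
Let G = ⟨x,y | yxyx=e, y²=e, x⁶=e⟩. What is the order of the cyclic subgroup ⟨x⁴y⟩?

|⟨x⁴y⟩| equals the order of x⁴y. Compute successive powers until reaching e:
  (x⁴y)¹ = x⁴y, (x⁴y)² = e.
The smallest positive k with (x⁴y)ᵏ = e is 2, so |⟨x⁴y⟩| = 2.

Answer: 2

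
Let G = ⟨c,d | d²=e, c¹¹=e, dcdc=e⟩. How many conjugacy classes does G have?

The conjugacy classes (representative and size) are:
  [e] (size 1), [c¹⁰] (size 2), [c²] (size 2), [c³] (size 2), [c⁷] (size 2), [c⁶] (size 2), [c²d] (size 11).
Class equation: 1 + 2 + 2 + 2 + 2 + 2 + 11 = 22 = |G|. So G has 7 conjugacy classes.

Answer: 7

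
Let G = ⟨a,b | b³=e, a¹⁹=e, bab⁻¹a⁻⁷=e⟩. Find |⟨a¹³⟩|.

|⟨a¹³⟩| equals the order of a¹³. Compute successive powers until reaching e:
  (a¹³)¹ = a¹³, (a¹³)² = a⁷, (a¹³)³ = a, (a¹³)⁴ = a¹⁴, (a¹³)⁵ = a⁸, (a¹³)⁶ = a², (a¹³)⁷ = a¹⁵, (a¹³)⁸ = a⁹, (a¹³)⁹ = a³, (a¹³)¹⁰ = a¹⁶, (a¹³)¹¹ = a¹⁰, (a¹³)¹² = a⁴, (a¹³)¹³ = a¹⁷, (a¹³)¹⁴ = a¹¹, (a¹³)¹⁵ = a⁵, (a¹³)¹⁶ = a¹⁸, (a¹³)¹⁷ = a¹², (a¹³)¹⁸ = a⁶, (a¹³)¹⁹ = e.
The smallest positive k with (a¹³)ᵏ = e is 19, so |⟨a¹³⟩| = 19.

Answer: 19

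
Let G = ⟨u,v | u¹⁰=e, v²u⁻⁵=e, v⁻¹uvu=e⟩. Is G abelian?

u·v = uv but v·u = u⁴v⁻¹, so u·v ≠ v·u and G is not abelian.

Answer: No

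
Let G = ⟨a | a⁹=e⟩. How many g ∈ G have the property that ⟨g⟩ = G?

G is cyclic of order 9. An element generates G iff its order is 9, and a cyclic group of order 9 has exactly φ(9) = 6 such elements.

Answer: 6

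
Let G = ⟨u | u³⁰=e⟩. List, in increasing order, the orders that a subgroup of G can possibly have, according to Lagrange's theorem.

|G| = 30 = 2 · 3 · 5. By Lagrange's theorem the order of any subgroup divides 30; the divisors of 30 are 1, 2, 3, 5, 6, 10, 15, 30.

Answer: 1, 2, 3, 5, 6, 10, 15, 30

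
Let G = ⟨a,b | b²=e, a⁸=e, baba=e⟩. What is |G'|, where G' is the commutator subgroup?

G' = [G, G] is generated by all commutators. The generator-pair commutators are: [a, b] = a².
The subgroup they normally generate is {e, a², a⁴, a⁶}, of order 4.
Check: |G/G'| = 16/4 = 4 is the order of the abelianisation.

Answer: 4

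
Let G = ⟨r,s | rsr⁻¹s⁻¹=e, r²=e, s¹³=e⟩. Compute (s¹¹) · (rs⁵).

Compute (s¹¹) · (rs⁵) by multiplying left to right and reducing via the relations at each step:
  (s¹¹) · r = rs¹¹
  (rs¹¹) · s⁵ = rs³

Answer: rs³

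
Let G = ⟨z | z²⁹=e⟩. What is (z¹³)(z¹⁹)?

Compute (z¹³) · (z¹⁹) by multiplying left to right and reducing via the relations at each step:
  (z¹³) · z¹⁹ = z³

Answer: z³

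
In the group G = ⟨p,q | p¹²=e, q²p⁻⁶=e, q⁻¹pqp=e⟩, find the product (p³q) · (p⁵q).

Compute (p³q) · (p⁵q) by multiplying left to right and reducing via the relations at each step:
  (p³q) · p⁵ = p⁴q⁻¹
  (p⁴q⁻¹) · q = p⁴

Answer: p⁴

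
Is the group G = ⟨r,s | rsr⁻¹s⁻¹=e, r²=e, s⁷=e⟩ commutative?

Each pair of generators commutes: r·s = rs = s·r. Since the generators pairwise commute, every element of G commutes with every other, so G is abelian.

Answer: Yes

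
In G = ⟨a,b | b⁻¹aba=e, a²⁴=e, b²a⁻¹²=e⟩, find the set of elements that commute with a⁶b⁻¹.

⟨a⁶b⁻¹⟩ ⊆ C_G(a⁶b⁻¹) since powers of a⁶b⁻¹ commute with a⁶b⁻¹; so |C_G(a⁶b⁻¹)| ≥ |⟨a⁶b⁻¹⟩| = 4.
By orbit–stabilizer, |C_G(a⁶b⁻¹)| = |G| / |conj. class of a⁶b⁻¹| = 48 / 12 = 4.
The 4 elements commuting with a⁶b⁻¹ are {e, a¹², a⁶b, a⁶b⁻¹}.

Answer: {e, a¹², a⁶b, a⁶b⁻¹}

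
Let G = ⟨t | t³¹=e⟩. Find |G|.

G is generated by a single element, so G is cyclic. The relator gives t³¹ = e and no smaller power is forced to be e, so the 31 powers {e, t, t², t³, t⁴, t⁵, t⁶, t⁷, t⁸, t⁹, t²², t²³, t²¹, t²⁰, t²⁴, t²⁵, t²⁶, t²⁷, t²⁸, t²⁹, t³⁰, t¹², t¹³, t¹¹, t¹⁰, t¹⁴, t¹⁵, t¹⁶, t¹⁷, t¹⁸, t¹⁹} are distinct. Hence |G| = 31.

Answer: 31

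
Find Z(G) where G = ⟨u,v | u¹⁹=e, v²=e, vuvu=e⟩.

An element z ∈ Z(G) iff z commutes with every generator.
For example e is central: e·u = u = u·e; e·v = v = v·e.
Whereas u ∉ Z(G) since u·v = uv ≠ u¹⁸v = v·u.
Checking each of the 38 elements this way gives Z(G) = {e}, of order 1.

Answer: {e}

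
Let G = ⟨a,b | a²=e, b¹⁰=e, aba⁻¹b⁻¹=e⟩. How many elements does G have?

Enumerate words in the generators, reducing via the relations: the distinct elements are
  {a, b, e, ab, b², b³, b⁴, b⁵, b⁶, b⁷, b⁸, b⁹, ab², ab³, ab⁴, ab⁵, ab⁶, ab⁷, ab⁸, ab⁹}.
No further products give new elements, so |G| = 20.

Answer: 20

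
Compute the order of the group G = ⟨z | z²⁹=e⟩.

G is generated by a single element, so G is cyclic. The relator gives z²⁹ = e and no smaller power is forced to be e, so the 29 powers {e, z, z², z³, z⁴, z⁵, z⁶, z⁷, z⁸, z⁹, z²², z²³, z²¹, z²⁰, z²⁴, z²⁵, z²⁶, z²⁷, z²⁸, z¹², z¹³, z¹¹, z¹⁰, z¹⁴, z¹⁵, z¹⁶, z¹⁷, z¹⁸, z¹⁹} are distinct. Hence |G| = 29.

Answer: 29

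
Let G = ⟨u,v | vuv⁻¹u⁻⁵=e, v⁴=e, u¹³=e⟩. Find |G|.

Enumerate words in the generators, reducing via the relations: the distinct elements are
  {e, u, v, uv, u², u³, u⁴, u⁵, u⁶, u⁷, u⁸, u⁹, v², v³, uv², uv³, u²v, u³v, u¹², u¹¹, u¹⁰, u⁴v, u⁵v, u⁶v, u⁷v, u⁸v, u⁹v, u²v², u²v³, u³v², u³v³, u¹²v, u¹¹v, u¹⁰v, u⁴v², u⁴v³, u⁵v², u⁵v³, u⁶v², u⁶v³, u⁷v², u⁷v³, u⁸v², u⁸v³, u⁹v², u⁹v³, u¹²v², u¹²v³, u¹¹v², u¹¹v³, u¹⁰v², u¹⁰v³}.
No further products give new elements, so |G| = 52.

Answer: 52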